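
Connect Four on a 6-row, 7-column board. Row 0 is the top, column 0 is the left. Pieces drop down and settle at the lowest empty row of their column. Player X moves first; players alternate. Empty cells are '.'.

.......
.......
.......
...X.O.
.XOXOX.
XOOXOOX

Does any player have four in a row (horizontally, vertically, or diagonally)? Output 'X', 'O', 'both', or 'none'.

none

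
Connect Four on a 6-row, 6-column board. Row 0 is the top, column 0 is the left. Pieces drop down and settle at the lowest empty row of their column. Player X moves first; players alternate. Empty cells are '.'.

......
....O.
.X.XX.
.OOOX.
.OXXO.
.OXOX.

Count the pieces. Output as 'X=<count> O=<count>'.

X=8 O=8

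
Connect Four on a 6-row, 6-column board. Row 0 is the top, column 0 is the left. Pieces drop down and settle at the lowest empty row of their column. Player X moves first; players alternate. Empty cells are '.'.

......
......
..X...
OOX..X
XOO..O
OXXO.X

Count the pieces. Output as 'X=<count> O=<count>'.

X=7 O=7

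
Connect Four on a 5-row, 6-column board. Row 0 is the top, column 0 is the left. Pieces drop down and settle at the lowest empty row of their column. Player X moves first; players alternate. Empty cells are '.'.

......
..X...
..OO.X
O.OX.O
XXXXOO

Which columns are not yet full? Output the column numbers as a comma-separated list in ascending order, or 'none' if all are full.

col 0: top cell = '.' → open
col 1: top cell = '.' → open
col 2: top cell = '.' → open
col 3: top cell = '.' → open
col 4: top cell = '.' → open
col 5: top cell = '.' → open

Answer: 0,1,2,3,4,5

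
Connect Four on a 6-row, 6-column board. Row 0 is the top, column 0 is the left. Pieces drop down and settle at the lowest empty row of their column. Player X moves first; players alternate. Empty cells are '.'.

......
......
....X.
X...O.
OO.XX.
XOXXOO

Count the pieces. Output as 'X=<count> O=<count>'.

X=7 O=6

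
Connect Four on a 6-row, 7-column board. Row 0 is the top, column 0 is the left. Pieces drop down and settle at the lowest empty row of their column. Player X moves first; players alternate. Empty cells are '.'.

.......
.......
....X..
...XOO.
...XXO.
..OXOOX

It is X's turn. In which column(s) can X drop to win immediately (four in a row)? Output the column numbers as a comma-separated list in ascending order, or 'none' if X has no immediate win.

Answer: 3

Derivation:
col 0: drop X → no win
col 1: drop X → no win
col 2: drop X → no win
col 3: drop X → WIN!
col 4: drop X → no win
col 5: drop X → no win
col 6: drop X → no win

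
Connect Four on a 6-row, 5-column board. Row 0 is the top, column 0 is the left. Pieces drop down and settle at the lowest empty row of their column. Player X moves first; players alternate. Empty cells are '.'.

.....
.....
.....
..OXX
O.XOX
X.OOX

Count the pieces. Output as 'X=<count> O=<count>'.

X=6 O=5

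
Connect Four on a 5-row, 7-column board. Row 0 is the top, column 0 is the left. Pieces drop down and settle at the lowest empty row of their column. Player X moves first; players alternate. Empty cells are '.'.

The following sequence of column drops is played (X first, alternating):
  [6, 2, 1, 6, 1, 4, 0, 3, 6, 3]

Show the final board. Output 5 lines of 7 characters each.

Answer: .......
.......
......X
.X.O..O
XXOOO.X

Derivation:
Move 1: X drops in col 6, lands at row 4
Move 2: O drops in col 2, lands at row 4
Move 3: X drops in col 1, lands at row 4
Move 4: O drops in col 6, lands at row 3
Move 5: X drops in col 1, lands at row 3
Move 6: O drops in col 4, lands at row 4
Move 7: X drops in col 0, lands at row 4
Move 8: O drops in col 3, lands at row 4
Move 9: X drops in col 6, lands at row 2
Move 10: O drops in col 3, lands at row 3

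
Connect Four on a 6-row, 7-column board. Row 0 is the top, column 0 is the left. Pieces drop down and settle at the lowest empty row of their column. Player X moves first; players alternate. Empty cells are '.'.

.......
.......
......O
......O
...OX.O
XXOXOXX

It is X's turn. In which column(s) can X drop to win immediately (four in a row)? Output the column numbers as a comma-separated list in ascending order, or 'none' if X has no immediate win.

Answer: none

Derivation:
col 0: drop X → no win
col 1: drop X → no win
col 2: drop X → no win
col 3: drop X → no win
col 4: drop X → no win
col 5: drop X → no win
col 6: drop X → no win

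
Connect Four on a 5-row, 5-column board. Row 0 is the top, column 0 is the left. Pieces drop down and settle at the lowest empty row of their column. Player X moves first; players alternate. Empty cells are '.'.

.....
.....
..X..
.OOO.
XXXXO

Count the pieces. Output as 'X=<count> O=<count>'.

X=5 O=4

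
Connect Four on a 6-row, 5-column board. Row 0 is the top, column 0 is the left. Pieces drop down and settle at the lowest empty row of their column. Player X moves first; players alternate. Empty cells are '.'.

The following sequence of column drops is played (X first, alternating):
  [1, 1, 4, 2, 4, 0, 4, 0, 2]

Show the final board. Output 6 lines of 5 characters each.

Move 1: X drops in col 1, lands at row 5
Move 2: O drops in col 1, lands at row 4
Move 3: X drops in col 4, lands at row 5
Move 4: O drops in col 2, lands at row 5
Move 5: X drops in col 4, lands at row 4
Move 6: O drops in col 0, lands at row 5
Move 7: X drops in col 4, lands at row 3
Move 8: O drops in col 0, lands at row 4
Move 9: X drops in col 2, lands at row 4

Answer: .....
.....
.....
....X
OOX.X
OXO.X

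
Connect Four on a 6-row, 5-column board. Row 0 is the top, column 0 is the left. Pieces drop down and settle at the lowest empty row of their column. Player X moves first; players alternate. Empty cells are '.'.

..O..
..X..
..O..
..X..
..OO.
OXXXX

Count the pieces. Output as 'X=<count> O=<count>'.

X=6 O=5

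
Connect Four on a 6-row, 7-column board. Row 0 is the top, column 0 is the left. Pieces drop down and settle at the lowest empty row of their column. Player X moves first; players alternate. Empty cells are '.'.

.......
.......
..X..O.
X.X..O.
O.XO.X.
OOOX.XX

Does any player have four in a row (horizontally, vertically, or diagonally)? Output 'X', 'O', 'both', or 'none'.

none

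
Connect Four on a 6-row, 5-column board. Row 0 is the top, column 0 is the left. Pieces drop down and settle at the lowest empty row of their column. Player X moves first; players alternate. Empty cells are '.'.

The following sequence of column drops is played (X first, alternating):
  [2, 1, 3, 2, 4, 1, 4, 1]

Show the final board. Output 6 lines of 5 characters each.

Answer: .....
.....
.....
.O...
.OO.X
.OXXX

Derivation:
Move 1: X drops in col 2, lands at row 5
Move 2: O drops in col 1, lands at row 5
Move 3: X drops in col 3, lands at row 5
Move 4: O drops in col 2, lands at row 4
Move 5: X drops in col 4, lands at row 5
Move 6: O drops in col 1, lands at row 4
Move 7: X drops in col 4, lands at row 4
Move 8: O drops in col 1, lands at row 3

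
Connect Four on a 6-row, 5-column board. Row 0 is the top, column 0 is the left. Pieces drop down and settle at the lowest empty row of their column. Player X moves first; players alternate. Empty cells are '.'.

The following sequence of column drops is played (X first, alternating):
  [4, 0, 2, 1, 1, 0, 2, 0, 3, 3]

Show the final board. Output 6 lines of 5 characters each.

Answer: .....
.....
.....
O....
OXXO.
OOXXX

Derivation:
Move 1: X drops in col 4, lands at row 5
Move 2: O drops in col 0, lands at row 5
Move 3: X drops in col 2, lands at row 5
Move 4: O drops in col 1, lands at row 5
Move 5: X drops in col 1, lands at row 4
Move 6: O drops in col 0, lands at row 4
Move 7: X drops in col 2, lands at row 4
Move 8: O drops in col 0, lands at row 3
Move 9: X drops in col 3, lands at row 5
Move 10: O drops in col 3, lands at row 4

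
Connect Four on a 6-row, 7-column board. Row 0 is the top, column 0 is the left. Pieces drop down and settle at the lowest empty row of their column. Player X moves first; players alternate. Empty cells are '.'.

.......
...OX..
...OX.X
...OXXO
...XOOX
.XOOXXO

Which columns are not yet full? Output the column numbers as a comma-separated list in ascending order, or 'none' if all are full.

Answer: 0,1,2,3,4,5,6

Derivation:
col 0: top cell = '.' → open
col 1: top cell = '.' → open
col 2: top cell = '.' → open
col 3: top cell = '.' → open
col 4: top cell = '.' → open
col 5: top cell = '.' → open
col 6: top cell = '.' → open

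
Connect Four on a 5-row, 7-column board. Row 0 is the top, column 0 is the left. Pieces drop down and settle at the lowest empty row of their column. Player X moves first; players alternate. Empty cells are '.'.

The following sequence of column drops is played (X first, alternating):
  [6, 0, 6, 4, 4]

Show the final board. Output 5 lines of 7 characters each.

Answer: .......
.......
.......
....X.X
O...O.X

Derivation:
Move 1: X drops in col 6, lands at row 4
Move 2: O drops in col 0, lands at row 4
Move 3: X drops in col 6, lands at row 3
Move 4: O drops in col 4, lands at row 4
Move 5: X drops in col 4, lands at row 3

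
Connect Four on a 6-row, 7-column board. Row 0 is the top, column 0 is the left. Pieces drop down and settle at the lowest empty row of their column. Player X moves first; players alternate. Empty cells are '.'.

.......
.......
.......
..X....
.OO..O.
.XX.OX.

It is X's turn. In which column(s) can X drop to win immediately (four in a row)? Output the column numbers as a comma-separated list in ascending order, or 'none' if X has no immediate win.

Answer: none

Derivation:
col 0: drop X → no win
col 1: drop X → no win
col 2: drop X → no win
col 3: drop X → no win
col 4: drop X → no win
col 5: drop X → no win
col 6: drop X → no win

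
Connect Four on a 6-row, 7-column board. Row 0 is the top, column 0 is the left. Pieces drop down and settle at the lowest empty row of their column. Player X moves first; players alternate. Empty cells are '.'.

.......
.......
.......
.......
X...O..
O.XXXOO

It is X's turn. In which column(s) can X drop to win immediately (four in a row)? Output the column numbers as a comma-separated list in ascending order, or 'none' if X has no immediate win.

Answer: 1

Derivation:
col 0: drop X → no win
col 1: drop X → WIN!
col 2: drop X → no win
col 3: drop X → no win
col 4: drop X → no win
col 5: drop X → no win
col 6: drop X → no win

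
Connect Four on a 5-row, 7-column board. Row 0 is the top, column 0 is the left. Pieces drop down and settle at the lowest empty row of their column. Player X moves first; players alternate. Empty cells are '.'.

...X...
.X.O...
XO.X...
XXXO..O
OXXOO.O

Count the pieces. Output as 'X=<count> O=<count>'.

X=9 O=8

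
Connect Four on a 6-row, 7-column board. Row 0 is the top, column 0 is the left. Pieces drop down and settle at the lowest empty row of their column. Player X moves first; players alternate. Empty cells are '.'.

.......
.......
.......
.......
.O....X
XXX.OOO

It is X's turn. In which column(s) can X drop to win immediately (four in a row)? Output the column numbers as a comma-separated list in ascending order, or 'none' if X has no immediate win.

Answer: 3

Derivation:
col 0: drop X → no win
col 1: drop X → no win
col 2: drop X → no win
col 3: drop X → WIN!
col 4: drop X → no win
col 5: drop X → no win
col 6: drop X → no win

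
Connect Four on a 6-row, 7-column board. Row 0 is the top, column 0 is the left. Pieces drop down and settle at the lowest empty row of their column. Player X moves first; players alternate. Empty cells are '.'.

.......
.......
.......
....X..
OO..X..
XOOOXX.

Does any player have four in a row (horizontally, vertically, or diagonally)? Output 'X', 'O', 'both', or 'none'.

none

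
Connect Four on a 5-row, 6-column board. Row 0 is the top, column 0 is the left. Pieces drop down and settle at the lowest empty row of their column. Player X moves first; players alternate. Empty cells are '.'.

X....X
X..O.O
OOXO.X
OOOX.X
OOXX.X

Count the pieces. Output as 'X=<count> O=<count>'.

X=10 O=10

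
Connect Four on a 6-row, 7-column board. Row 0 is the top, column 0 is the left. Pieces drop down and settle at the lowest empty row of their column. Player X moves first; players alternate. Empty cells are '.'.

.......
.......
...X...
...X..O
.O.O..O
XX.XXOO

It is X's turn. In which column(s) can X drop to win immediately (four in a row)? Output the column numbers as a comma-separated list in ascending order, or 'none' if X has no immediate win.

col 0: drop X → no win
col 1: drop X → no win
col 2: drop X → WIN!
col 3: drop X → no win
col 4: drop X → no win
col 5: drop X → no win
col 6: drop X → no win

Answer: 2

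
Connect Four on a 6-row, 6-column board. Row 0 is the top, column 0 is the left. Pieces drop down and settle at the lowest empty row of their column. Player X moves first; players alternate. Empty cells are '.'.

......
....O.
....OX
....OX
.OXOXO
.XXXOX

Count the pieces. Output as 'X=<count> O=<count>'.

X=8 O=7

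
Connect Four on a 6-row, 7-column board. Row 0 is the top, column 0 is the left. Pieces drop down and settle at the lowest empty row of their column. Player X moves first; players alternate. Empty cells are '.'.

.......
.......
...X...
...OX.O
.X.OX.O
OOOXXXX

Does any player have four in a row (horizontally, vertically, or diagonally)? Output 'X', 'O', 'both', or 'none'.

X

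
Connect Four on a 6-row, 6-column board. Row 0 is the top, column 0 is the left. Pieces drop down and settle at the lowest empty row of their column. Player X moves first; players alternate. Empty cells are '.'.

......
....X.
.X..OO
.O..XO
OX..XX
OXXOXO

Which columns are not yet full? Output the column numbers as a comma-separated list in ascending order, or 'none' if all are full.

Answer: 0,1,2,3,4,5

Derivation:
col 0: top cell = '.' → open
col 1: top cell = '.' → open
col 2: top cell = '.' → open
col 3: top cell = '.' → open
col 4: top cell = '.' → open
col 5: top cell = '.' → open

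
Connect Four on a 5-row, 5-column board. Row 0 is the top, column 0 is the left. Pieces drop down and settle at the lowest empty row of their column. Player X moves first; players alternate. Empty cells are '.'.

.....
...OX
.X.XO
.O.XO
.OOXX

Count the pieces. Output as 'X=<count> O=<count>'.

X=6 O=6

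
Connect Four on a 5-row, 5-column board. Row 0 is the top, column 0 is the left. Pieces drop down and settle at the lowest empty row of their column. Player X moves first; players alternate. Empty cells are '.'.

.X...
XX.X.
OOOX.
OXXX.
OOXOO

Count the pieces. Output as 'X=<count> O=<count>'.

X=9 O=8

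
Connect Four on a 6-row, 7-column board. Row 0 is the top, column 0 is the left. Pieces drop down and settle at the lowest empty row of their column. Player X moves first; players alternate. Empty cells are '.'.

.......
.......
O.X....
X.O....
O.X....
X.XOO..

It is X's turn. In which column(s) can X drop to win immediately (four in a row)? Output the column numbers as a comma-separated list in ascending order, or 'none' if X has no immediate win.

Answer: none

Derivation:
col 0: drop X → no win
col 1: drop X → no win
col 2: drop X → no win
col 3: drop X → no win
col 4: drop X → no win
col 5: drop X → no win
col 6: drop X → no win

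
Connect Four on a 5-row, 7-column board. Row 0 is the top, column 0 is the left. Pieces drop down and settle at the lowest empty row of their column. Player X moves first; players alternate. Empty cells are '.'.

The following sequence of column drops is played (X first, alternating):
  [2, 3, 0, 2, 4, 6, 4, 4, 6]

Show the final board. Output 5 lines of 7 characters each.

Answer: .......
.......
....O..
..O.X.X
X.XOX.O

Derivation:
Move 1: X drops in col 2, lands at row 4
Move 2: O drops in col 3, lands at row 4
Move 3: X drops in col 0, lands at row 4
Move 4: O drops in col 2, lands at row 3
Move 5: X drops in col 4, lands at row 4
Move 6: O drops in col 6, lands at row 4
Move 7: X drops in col 4, lands at row 3
Move 8: O drops in col 4, lands at row 2
Move 9: X drops in col 6, lands at row 3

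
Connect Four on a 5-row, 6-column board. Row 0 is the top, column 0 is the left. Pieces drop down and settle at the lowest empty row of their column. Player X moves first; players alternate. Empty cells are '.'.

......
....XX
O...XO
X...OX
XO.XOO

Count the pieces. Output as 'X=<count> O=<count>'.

X=7 O=6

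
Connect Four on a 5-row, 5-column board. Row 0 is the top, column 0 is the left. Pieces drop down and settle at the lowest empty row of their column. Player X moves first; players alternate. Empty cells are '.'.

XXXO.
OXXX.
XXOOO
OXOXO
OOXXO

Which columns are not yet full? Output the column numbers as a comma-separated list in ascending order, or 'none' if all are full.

col 0: top cell = 'X' → FULL
col 1: top cell = 'X' → FULL
col 2: top cell = 'X' → FULL
col 3: top cell = 'O' → FULL
col 4: top cell = '.' → open

Answer: 4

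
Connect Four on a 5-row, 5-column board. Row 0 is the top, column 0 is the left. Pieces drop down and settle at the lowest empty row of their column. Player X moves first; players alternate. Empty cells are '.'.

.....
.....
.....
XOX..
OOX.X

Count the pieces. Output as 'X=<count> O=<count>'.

X=4 O=3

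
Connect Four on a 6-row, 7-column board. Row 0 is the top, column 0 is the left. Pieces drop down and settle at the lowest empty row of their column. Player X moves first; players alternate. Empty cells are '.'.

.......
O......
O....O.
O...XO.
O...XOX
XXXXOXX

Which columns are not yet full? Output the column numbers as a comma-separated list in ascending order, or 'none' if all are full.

col 0: top cell = '.' → open
col 1: top cell = '.' → open
col 2: top cell = '.' → open
col 3: top cell = '.' → open
col 4: top cell = '.' → open
col 5: top cell = '.' → open
col 6: top cell = '.' → open

Answer: 0,1,2,3,4,5,6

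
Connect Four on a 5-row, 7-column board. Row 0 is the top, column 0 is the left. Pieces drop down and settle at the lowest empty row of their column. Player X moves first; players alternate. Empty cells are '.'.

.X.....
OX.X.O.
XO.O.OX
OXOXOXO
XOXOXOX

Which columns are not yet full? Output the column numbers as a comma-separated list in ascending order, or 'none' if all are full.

col 0: top cell = '.' → open
col 1: top cell = 'X' → FULL
col 2: top cell = '.' → open
col 3: top cell = '.' → open
col 4: top cell = '.' → open
col 5: top cell = '.' → open
col 6: top cell = '.' → open

Answer: 0,2,3,4,5,6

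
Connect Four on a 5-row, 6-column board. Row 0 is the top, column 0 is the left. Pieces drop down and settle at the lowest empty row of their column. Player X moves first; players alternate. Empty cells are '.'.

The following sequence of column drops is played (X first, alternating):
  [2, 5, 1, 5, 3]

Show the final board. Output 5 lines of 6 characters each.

Move 1: X drops in col 2, lands at row 4
Move 2: O drops in col 5, lands at row 4
Move 3: X drops in col 1, lands at row 4
Move 4: O drops in col 5, lands at row 3
Move 5: X drops in col 3, lands at row 4

Answer: ......
......
......
.....O
.XXX.O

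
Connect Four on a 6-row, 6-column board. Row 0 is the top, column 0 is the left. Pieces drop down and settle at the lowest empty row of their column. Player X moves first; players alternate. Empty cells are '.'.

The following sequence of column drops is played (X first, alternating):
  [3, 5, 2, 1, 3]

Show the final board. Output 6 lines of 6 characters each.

Answer: ......
......
......
......
...X..
.OXX.O

Derivation:
Move 1: X drops in col 3, lands at row 5
Move 2: O drops in col 5, lands at row 5
Move 3: X drops in col 2, lands at row 5
Move 4: O drops in col 1, lands at row 5
Move 5: X drops in col 3, lands at row 4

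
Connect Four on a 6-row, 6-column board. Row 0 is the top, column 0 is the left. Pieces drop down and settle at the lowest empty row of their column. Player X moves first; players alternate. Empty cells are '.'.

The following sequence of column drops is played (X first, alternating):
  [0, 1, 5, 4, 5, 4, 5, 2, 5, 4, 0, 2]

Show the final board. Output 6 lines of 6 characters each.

Move 1: X drops in col 0, lands at row 5
Move 2: O drops in col 1, lands at row 5
Move 3: X drops in col 5, lands at row 5
Move 4: O drops in col 4, lands at row 5
Move 5: X drops in col 5, lands at row 4
Move 6: O drops in col 4, lands at row 4
Move 7: X drops in col 5, lands at row 3
Move 8: O drops in col 2, lands at row 5
Move 9: X drops in col 5, lands at row 2
Move 10: O drops in col 4, lands at row 3
Move 11: X drops in col 0, lands at row 4
Move 12: O drops in col 2, lands at row 4

Answer: ......
......
.....X
....OX
X.O.OX
XOO.OX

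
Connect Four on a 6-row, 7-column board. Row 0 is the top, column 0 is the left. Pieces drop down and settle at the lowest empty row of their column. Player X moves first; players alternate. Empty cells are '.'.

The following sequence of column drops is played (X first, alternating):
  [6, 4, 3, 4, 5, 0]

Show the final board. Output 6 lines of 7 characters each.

Move 1: X drops in col 6, lands at row 5
Move 2: O drops in col 4, lands at row 5
Move 3: X drops in col 3, lands at row 5
Move 4: O drops in col 4, lands at row 4
Move 5: X drops in col 5, lands at row 5
Move 6: O drops in col 0, lands at row 5

Answer: .......
.......
.......
.......
....O..
O..XOXX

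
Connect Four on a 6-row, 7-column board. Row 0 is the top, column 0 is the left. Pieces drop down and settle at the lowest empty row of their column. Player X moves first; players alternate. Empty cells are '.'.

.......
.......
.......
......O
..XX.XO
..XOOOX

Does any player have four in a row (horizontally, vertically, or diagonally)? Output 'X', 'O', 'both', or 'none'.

none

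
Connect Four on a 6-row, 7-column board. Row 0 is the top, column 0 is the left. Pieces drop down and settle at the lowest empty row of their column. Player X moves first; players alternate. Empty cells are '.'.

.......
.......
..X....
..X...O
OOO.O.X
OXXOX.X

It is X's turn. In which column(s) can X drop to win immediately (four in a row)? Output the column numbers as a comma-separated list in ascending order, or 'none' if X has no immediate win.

col 0: drop X → no win
col 1: drop X → no win
col 2: drop X → no win
col 3: drop X → no win
col 4: drop X → no win
col 5: drop X → no win
col 6: drop X → no win

Answer: none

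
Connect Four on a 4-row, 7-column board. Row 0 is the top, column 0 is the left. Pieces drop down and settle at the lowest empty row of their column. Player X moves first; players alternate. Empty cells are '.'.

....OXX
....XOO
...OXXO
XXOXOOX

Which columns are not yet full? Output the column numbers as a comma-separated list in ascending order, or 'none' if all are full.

col 0: top cell = '.' → open
col 1: top cell = '.' → open
col 2: top cell = '.' → open
col 3: top cell = '.' → open
col 4: top cell = 'O' → FULL
col 5: top cell = 'X' → FULL
col 6: top cell = 'X' → FULL

Answer: 0,1,2,3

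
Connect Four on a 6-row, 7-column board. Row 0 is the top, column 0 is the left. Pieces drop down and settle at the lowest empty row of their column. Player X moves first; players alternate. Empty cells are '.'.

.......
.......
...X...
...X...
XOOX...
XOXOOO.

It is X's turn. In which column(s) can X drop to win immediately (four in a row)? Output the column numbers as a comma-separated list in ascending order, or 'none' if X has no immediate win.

Answer: 3

Derivation:
col 0: drop X → no win
col 1: drop X → no win
col 2: drop X → no win
col 3: drop X → WIN!
col 4: drop X → no win
col 5: drop X → no win
col 6: drop X → no win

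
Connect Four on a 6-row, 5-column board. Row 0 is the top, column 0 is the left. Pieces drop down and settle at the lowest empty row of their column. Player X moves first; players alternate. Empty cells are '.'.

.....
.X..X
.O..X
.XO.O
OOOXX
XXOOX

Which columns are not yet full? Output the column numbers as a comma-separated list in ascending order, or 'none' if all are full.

col 0: top cell = '.' → open
col 1: top cell = '.' → open
col 2: top cell = '.' → open
col 3: top cell = '.' → open
col 4: top cell = '.' → open

Answer: 0,1,2,3,4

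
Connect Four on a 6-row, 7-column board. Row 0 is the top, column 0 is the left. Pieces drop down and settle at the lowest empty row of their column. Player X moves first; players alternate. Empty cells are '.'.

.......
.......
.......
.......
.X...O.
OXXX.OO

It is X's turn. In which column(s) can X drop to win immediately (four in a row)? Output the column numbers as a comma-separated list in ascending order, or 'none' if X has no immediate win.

col 0: drop X → no win
col 1: drop X → no win
col 2: drop X → no win
col 3: drop X → no win
col 4: drop X → WIN!
col 5: drop X → no win
col 6: drop X → no win

Answer: 4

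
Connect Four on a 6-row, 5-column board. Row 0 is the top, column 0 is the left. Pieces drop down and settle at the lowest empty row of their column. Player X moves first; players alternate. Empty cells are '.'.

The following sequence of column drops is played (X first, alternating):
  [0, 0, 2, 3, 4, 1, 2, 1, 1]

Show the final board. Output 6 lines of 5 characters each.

Answer: .....
.....
.....
.X...
OOX..
XOXOX

Derivation:
Move 1: X drops in col 0, lands at row 5
Move 2: O drops in col 0, lands at row 4
Move 3: X drops in col 2, lands at row 5
Move 4: O drops in col 3, lands at row 5
Move 5: X drops in col 4, lands at row 5
Move 6: O drops in col 1, lands at row 5
Move 7: X drops in col 2, lands at row 4
Move 8: O drops in col 1, lands at row 4
Move 9: X drops in col 1, lands at row 3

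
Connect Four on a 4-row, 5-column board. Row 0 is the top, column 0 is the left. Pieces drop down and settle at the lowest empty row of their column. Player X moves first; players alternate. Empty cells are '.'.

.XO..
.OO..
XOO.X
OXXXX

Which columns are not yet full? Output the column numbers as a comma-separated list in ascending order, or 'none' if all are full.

Answer: 0,3,4

Derivation:
col 0: top cell = '.' → open
col 1: top cell = 'X' → FULL
col 2: top cell = 'O' → FULL
col 3: top cell = '.' → open
col 4: top cell = '.' → open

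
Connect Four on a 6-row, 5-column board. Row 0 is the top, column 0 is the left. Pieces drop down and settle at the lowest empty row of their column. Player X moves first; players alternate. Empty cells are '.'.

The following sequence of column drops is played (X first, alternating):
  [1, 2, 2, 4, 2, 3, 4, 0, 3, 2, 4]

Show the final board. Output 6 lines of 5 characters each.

Move 1: X drops in col 1, lands at row 5
Move 2: O drops in col 2, lands at row 5
Move 3: X drops in col 2, lands at row 4
Move 4: O drops in col 4, lands at row 5
Move 5: X drops in col 2, lands at row 3
Move 6: O drops in col 3, lands at row 5
Move 7: X drops in col 4, lands at row 4
Move 8: O drops in col 0, lands at row 5
Move 9: X drops in col 3, lands at row 4
Move 10: O drops in col 2, lands at row 2
Move 11: X drops in col 4, lands at row 3

Answer: .....
.....
..O..
..X.X
..XXX
OXOOO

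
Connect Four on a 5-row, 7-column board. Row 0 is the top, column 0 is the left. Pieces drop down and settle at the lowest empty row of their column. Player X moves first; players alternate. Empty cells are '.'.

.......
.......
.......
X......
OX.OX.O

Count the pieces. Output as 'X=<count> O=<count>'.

X=3 O=3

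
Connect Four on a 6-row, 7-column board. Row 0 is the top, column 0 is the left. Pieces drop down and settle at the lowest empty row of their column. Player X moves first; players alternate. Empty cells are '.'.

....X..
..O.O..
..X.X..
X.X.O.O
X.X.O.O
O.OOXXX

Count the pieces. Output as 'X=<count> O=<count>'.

X=10 O=9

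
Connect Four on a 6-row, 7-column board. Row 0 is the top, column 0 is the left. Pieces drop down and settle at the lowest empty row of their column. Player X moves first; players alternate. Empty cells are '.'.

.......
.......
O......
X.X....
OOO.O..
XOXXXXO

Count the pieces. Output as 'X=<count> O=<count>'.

X=7 O=7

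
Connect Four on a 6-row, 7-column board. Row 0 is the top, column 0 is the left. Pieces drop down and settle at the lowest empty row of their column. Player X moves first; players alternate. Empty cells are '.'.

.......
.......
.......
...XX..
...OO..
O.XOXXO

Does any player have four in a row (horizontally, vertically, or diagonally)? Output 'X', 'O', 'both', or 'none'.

none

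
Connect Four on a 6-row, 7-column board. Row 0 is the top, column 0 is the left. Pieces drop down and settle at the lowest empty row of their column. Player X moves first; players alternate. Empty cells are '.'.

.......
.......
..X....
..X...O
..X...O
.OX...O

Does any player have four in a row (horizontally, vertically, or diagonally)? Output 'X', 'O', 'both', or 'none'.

X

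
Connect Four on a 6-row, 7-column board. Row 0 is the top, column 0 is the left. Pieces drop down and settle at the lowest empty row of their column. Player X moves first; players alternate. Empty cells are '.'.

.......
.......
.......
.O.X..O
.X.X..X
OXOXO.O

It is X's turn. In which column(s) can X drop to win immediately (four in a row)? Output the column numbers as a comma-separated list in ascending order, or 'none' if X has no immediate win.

col 0: drop X → no win
col 1: drop X → no win
col 2: drop X → no win
col 3: drop X → WIN!
col 4: drop X → no win
col 5: drop X → no win
col 6: drop X → no win

Answer: 3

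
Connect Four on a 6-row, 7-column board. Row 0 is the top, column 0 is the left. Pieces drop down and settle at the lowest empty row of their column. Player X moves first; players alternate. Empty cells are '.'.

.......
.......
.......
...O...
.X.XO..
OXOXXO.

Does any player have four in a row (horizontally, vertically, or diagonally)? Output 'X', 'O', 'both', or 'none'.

none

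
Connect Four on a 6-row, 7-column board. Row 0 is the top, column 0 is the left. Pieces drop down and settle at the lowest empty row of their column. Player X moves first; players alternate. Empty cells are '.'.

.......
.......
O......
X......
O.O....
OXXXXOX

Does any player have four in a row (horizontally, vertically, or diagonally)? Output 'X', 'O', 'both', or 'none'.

X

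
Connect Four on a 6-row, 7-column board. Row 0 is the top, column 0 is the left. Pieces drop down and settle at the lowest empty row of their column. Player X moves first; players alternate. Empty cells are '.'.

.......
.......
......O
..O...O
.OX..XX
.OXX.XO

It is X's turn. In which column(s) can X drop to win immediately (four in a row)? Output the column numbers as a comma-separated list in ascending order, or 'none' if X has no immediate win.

Answer: 4

Derivation:
col 0: drop X → no win
col 1: drop X → no win
col 2: drop X → no win
col 3: drop X → no win
col 4: drop X → WIN!
col 5: drop X → no win
col 6: drop X → no win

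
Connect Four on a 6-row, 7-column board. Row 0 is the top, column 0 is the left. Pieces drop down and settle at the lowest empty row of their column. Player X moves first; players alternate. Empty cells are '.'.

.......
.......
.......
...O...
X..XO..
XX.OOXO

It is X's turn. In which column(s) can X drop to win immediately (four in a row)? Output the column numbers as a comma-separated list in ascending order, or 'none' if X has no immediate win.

col 0: drop X → no win
col 1: drop X → no win
col 2: drop X → no win
col 3: drop X → no win
col 4: drop X → no win
col 5: drop X → no win
col 6: drop X → no win

Answer: none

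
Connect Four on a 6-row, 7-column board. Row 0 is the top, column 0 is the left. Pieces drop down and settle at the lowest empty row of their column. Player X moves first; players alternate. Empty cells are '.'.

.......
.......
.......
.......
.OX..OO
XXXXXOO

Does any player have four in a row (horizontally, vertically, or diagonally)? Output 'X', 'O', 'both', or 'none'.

X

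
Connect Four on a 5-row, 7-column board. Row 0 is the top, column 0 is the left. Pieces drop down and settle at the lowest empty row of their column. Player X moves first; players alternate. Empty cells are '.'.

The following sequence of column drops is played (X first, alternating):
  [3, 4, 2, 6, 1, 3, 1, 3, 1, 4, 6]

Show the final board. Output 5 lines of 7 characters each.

Answer: .......
.......
.X.O...
.X.OO.X
.XXXO.O

Derivation:
Move 1: X drops in col 3, lands at row 4
Move 2: O drops in col 4, lands at row 4
Move 3: X drops in col 2, lands at row 4
Move 4: O drops in col 6, lands at row 4
Move 5: X drops in col 1, lands at row 4
Move 6: O drops in col 3, lands at row 3
Move 7: X drops in col 1, lands at row 3
Move 8: O drops in col 3, lands at row 2
Move 9: X drops in col 1, lands at row 2
Move 10: O drops in col 4, lands at row 3
Move 11: X drops in col 6, lands at row 3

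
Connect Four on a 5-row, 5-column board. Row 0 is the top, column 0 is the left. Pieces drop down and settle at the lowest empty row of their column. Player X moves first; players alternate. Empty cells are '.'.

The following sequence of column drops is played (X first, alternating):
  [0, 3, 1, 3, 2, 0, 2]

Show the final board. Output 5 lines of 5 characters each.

Answer: .....
.....
.....
O.XO.
XXXO.

Derivation:
Move 1: X drops in col 0, lands at row 4
Move 2: O drops in col 3, lands at row 4
Move 3: X drops in col 1, lands at row 4
Move 4: O drops in col 3, lands at row 3
Move 5: X drops in col 2, lands at row 4
Move 6: O drops in col 0, lands at row 3
Move 7: X drops in col 2, lands at row 3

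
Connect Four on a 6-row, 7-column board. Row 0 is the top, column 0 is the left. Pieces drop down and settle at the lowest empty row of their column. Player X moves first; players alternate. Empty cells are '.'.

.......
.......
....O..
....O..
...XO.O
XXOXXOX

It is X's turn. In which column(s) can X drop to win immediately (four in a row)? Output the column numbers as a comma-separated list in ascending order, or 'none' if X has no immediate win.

Answer: none

Derivation:
col 0: drop X → no win
col 1: drop X → no win
col 2: drop X → no win
col 3: drop X → no win
col 4: drop X → no win
col 5: drop X → no win
col 6: drop X → no win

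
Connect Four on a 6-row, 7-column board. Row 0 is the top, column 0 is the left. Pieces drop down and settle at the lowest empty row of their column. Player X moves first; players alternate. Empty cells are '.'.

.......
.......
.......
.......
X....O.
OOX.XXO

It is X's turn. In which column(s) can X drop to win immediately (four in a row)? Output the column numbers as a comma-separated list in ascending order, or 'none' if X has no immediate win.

Answer: 3

Derivation:
col 0: drop X → no win
col 1: drop X → no win
col 2: drop X → no win
col 3: drop X → WIN!
col 4: drop X → no win
col 5: drop X → no win
col 6: drop X → no win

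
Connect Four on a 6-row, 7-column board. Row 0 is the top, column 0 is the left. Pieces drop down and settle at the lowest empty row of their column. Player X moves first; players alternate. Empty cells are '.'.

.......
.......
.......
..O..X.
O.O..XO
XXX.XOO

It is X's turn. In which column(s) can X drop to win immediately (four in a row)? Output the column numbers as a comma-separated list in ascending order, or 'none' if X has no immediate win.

col 0: drop X → no win
col 1: drop X → no win
col 2: drop X → no win
col 3: drop X → WIN!
col 4: drop X → no win
col 5: drop X → no win
col 6: drop X → no win

Answer: 3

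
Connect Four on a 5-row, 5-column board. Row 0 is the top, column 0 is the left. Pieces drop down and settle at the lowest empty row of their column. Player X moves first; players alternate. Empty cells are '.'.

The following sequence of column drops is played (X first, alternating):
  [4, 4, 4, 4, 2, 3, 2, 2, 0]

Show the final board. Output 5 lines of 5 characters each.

Answer: .....
....O
..O.X
..X.O
X.XOX

Derivation:
Move 1: X drops in col 4, lands at row 4
Move 2: O drops in col 4, lands at row 3
Move 3: X drops in col 4, lands at row 2
Move 4: O drops in col 4, lands at row 1
Move 5: X drops in col 2, lands at row 4
Move 6: O drops in col 3, lands at row 4
Move 7: X drops in col 2, lands at row 3
Move 8: O drops in col 2, lands at row 2
Move 9: X drops in col 0, lands at row 4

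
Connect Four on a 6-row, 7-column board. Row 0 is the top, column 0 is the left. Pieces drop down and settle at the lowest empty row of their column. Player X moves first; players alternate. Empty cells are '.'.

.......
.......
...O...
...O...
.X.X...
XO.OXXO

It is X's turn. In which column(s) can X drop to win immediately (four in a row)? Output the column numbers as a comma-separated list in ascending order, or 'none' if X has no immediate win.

col 0: drop X → no win
col 1: drop X → no win
col 2: drop X → no win
col 3: drop X → no win
col 4: drop X → no win
col 5: drop X → no win
col 6: drop X → no win

Answer: none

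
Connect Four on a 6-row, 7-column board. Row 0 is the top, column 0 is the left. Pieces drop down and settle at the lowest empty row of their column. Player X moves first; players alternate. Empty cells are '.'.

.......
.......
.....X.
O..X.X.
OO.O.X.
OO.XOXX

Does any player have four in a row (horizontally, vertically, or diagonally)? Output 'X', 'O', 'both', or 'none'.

X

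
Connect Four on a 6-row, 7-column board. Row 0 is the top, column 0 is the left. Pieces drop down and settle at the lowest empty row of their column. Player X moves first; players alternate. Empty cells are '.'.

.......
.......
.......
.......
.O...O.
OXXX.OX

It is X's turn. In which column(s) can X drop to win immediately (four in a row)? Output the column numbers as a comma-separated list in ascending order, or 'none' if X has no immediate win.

Answer: 4

Derivation:
col 0: drop X → no win
col 1: drop X → no win
col 2: drop X → no win
col 3: drop X → no win
col 4: drop X → WIN!
col 5: drop X → no win
col 6: drop X → no win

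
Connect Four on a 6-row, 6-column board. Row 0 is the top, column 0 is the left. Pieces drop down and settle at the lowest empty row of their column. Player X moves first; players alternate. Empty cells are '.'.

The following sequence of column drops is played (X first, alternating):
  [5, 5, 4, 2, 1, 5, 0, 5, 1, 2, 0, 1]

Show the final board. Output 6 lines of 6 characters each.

Move 1: X drops in col 5, lands at row 5
Move 2: O drops in col 5, lands at row 4
Move 3: X drops in col 4, lands at row 5
Move 4: O drops in col 2, lands at row 5
Move 5: X drops in col 1, lands at row 5
Move 6: O drops in col 5, lands at row 3
Move 7: X drops in col 0, lands at row 5
Move 8: O drops in col 5, lands at row 2
Move 9: X drops in col 1, lands at row 4
Move 10: O drops in col 2, lands at row 4
Move 11: X drops in col 0, lands at row 4
Move 12: O drops in col 1, lands at row 3

Answer: ......
......
.....O
.O...O
XXO..O
XXO.XX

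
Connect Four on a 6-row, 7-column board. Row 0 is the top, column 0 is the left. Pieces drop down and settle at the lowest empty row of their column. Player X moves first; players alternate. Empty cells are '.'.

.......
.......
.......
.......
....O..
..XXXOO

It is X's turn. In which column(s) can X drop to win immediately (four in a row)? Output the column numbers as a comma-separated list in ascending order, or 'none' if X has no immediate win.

col 0: drop X → no win
col 1: drop X → WIN!
col 2: drop X → no win
col 3: drop X → no win
col 4: drop X → no win
col 5: drop X → no win
col 6: drop X → no win

Answer: 1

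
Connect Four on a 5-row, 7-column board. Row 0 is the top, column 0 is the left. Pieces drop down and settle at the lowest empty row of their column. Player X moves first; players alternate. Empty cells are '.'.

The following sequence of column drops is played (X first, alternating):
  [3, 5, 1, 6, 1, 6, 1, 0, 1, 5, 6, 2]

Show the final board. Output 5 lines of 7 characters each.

Move 1: X drops in col 3, lands at row 4
Move 2: O drops in col 5, lands at row 4
Move 3: X drops in col 1, lands at row 4
Move 4: O drops in col 6, lands at row 4
Move 5: X drops in col 1, lands at row 3
Move 6: O drops in col 6, lands at row 3
Move 7: X drops in col 1, lands at row 2
Move 8: O drops in col 0, lands at row 4
Move 9: X drops in col 1, lands at row 1
Move 10: O drops in col 5, lands at row 3
Move 11: X drops in col 6, lands at row 2
Move 12: O drops in col 2, lands at row 4

Answer: .......
.X.....
.X....X
.X...OO
OXOX.OO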